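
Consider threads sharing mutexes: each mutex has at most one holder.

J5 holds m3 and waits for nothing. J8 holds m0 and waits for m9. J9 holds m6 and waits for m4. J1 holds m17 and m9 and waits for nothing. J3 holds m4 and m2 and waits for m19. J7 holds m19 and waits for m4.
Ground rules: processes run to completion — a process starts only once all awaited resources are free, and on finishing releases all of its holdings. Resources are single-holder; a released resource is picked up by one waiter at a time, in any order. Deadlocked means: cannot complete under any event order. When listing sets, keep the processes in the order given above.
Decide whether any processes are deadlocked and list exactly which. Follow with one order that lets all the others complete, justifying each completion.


Deadlocked: J9, J3 and J7.
Key observation: the cycle J3 -> J7 -> J3 can never break — each member waits on the next; J9 waits into the deadlock from upstream.
One completion order for the rest: J1, J8, J5.
Walking it through:
  J1 waits on nothing -> runs at once and releases m17 and m9
  J8: everything it awaited (m9) is free; runs, freeing m0
  J5 waits on nothing -> runs at once and releases m3


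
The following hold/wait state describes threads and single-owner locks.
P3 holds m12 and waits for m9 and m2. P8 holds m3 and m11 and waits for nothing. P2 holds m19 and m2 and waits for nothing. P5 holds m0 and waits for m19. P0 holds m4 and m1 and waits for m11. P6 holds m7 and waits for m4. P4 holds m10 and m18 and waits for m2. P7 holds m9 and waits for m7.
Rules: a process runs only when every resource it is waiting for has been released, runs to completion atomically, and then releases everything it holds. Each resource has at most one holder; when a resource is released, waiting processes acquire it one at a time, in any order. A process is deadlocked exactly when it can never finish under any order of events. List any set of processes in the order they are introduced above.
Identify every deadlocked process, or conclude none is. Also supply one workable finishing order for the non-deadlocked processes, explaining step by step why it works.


No process is deadlocked.
Key observation: every chain of waits terminates; starting from the processes that wait on nothing, all the rest unlock in turn.
The rest can finish in the order P2, P8, P0, P5, P4, P6, P7, P3.
Walking it through:
  run P2 (it waits on nothing); releases m19 and m2
  run P8 (it waits on nothing); releases m3 and m11
  run P0 (all its waits — m11 — are resolved); releases m4 and m1
  run P5 (all its waits — m19 — are resolved); releases m0
  run P4 (all its waits — m2 — are resolved); releases m10 and m18
  run P6 (all its waits — m4 — are resolved); releases m7
  run P7 (all its waits — m7 — are resolved); releases m9
  run P3 (all its waits — m9 and m2 — are resolved); releases m12


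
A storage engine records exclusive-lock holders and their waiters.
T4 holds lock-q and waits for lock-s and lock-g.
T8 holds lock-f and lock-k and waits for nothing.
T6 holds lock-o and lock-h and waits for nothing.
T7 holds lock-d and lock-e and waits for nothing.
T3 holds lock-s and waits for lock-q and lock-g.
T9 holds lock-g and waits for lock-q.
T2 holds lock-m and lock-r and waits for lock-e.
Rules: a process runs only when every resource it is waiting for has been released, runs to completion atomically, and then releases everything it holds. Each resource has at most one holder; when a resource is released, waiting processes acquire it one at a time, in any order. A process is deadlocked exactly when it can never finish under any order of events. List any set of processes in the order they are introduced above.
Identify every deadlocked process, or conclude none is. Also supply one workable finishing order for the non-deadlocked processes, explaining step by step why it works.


Deadlocked set: T4, T3 and T9.
Key observation: the waits loop around T4 -> T3 -> T4 with no way out; T9 is caught in further circular waits.
One completion order for the rest: T6, T7, T8, T2.
Walking it through:
  run T6 (it waits on nothing); releases lock-o and lock-h
  run T7 (it waits on nothing); releases lock-d and lock-e
  run T8 (it waits on nothing); releases lock-f and lock-k
  T2: everything it awaited (lock-e) is free; runs, freeing lock-m and lock-r


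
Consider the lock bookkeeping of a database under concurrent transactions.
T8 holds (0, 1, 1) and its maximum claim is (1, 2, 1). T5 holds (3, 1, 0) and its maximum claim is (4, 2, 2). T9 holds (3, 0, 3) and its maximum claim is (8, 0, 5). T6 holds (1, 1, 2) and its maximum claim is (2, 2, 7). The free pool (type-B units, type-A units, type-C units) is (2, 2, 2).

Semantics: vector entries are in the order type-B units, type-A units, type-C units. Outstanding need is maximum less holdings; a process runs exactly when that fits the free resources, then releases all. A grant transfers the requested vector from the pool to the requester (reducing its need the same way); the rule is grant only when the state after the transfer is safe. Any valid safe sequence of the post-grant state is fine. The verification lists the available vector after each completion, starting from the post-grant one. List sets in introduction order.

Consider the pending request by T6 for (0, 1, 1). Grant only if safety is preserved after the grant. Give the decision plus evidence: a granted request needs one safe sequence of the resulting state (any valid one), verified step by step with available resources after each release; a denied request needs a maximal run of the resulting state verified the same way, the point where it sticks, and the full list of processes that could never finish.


GRANT — the state after the grant stays safe, e.g. via T8, T5, T9, T6.
Key observation: even at the reduced pool (2, 1, 1), T8 fits immediately, so safety survives the grant.
Step-by-step check of the post-grant state:
  pool = (2, 1, 1)
  T8 needs (1, 1, 0) <= (2, 1, 1) -> finishes; pool += (0, 1, 1) = (2, 2, 2)
  T5 needs (1, 1, 2) <= (2, 2, 2) -> finishes; pool += (3, 1, 0) = (5, 3, 2)
  T9 needs (5, 0, 2) <= (5, 3, 2) -> finishes; pool += (3, 0, 3) = (8, 3, 5)
  T6 needs (1, 0, 4) <= (8, 3, 5) -> finishes; pool += (1, 2, 3) = (9, 5, 8)


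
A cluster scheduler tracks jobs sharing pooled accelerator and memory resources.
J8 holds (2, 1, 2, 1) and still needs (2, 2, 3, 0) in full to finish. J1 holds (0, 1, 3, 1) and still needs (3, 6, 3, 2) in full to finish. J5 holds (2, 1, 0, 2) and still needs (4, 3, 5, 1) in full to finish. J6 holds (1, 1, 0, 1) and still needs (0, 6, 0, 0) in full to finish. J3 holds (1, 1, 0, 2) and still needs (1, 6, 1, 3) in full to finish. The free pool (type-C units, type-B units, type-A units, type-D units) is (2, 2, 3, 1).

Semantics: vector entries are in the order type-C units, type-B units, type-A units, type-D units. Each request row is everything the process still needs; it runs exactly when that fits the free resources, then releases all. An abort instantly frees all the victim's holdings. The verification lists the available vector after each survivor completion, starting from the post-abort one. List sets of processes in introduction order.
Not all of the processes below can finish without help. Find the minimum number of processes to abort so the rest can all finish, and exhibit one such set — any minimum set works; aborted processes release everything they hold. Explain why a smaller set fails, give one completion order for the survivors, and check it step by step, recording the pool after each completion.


Minimum abort set: J6 and J3.
Key observation: J1 was stuck for good until J6 and J3 gave back (2, 2, 0, 3); in the order shown it finishes at step 3.
No one abort is enough; case by case: J8 alone leaves J1 blocked (short on type-B units); J1 alone leaves J6 blocked (short on type-B units); J5 alone leaves J1 blocked (short on type-B units); J6 alone leaves J1 blocked (short on type-B units); J3 alone leaves J1 blocked (short on type-B units).
The survivors complete as J8, J5, J1. Verifying each step (starting from the post-abort pool):
  pool = (4, 4, 3, 4)
  run J8 (needs (2, 2, 3, 0), free (4, 4, 3, 4)); after release of (2, 1, 2, 1) the pool is (6, 5, 5, 5)
  run J5 (needs (4, 3, 5, 1), free (6, 5, 5, 5)); after release of (2, 1, 0, 2) the pool is (8, 6, 5, 7)
  run J1 (needs (3, 6, 3, 2), free (8, 6, 5, 7)); after release of (0, 1, 3, 1) the pool is (8, 7, 8, 8)


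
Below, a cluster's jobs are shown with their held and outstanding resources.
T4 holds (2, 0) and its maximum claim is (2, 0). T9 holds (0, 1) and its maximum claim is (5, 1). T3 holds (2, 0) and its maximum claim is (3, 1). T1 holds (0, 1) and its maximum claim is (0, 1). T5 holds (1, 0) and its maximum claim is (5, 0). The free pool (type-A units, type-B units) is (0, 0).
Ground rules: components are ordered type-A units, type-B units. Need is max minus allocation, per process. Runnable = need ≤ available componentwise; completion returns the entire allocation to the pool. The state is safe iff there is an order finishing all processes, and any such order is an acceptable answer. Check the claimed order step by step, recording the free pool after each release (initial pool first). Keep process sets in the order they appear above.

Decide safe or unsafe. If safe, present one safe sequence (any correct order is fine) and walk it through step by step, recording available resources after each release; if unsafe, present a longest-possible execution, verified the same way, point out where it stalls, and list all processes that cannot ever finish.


SAFE. One safe sequence: T1, T4, T3, T5, T9.
Key observation: T3 marks the first exact bind of the order: its need (1, 1) fits the free (2, 1) with zero slack on a requested resource.
Check, step by step:
  pool = (0, 0)
  run T1 (needs (0, 0), free (0, 0)); after release of (0, 1) the pool is (0, 1)
  run T4 (needs (0, 0), free (0, 1)); after release of (2, 0) the pool is (2, 1)
  run T3 (needs (1, 1), free (2, 1)); after release of (2, 0) the pool is (4, 1)
  run T5 (needs (4, 0), free (4, 1)); after release of (1, 0) the pool is (5, 1)
  run T9 (needs (5, 0), free (5, 1)); after release of (0, 1) the pool is (5, 2)


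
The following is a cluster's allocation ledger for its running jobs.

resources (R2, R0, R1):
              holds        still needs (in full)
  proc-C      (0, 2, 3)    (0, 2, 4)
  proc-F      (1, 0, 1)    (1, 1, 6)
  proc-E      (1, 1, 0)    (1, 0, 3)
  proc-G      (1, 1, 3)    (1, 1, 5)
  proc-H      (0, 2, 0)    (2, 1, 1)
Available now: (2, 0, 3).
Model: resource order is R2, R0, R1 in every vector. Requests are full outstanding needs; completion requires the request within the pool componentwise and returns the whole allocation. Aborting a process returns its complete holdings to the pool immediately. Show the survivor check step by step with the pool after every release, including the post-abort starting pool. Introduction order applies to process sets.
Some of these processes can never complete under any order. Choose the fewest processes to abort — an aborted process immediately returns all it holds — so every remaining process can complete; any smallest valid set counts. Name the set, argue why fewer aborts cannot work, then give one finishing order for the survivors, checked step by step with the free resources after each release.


Abort proc-G.
Key observation: before aborting proc-G, proc-F was permanently blocked — no order could ever run it; afterwards it completes at step 3.
No smaller set exists: with zero aborts the deadlock remains.
The survivors complete as proc-H, proc-E, proc-F, proc-C. Step-by-step check (starting from the post-abort pool):
  pool = (3, 1, 6)
  proc-H: need (2, 1, 1) fits (3, 1, 6); releases (0, 2, 0), pool now (3, 3, 6)
  proc-E: need (1, 0, 3) fits (3, 3, 6); releases (1, 1, 0), pool now (4, 4, 6)
  proc-F: need (1, 1, 6) fits (4, 4, 6); releases (1, 0, 1), pool now (5, 4, 7)
  proc-C: need (0, 2, 4) fits (5, 4, 7); releases (0, 2, 3), pool now (5, 6, 10)


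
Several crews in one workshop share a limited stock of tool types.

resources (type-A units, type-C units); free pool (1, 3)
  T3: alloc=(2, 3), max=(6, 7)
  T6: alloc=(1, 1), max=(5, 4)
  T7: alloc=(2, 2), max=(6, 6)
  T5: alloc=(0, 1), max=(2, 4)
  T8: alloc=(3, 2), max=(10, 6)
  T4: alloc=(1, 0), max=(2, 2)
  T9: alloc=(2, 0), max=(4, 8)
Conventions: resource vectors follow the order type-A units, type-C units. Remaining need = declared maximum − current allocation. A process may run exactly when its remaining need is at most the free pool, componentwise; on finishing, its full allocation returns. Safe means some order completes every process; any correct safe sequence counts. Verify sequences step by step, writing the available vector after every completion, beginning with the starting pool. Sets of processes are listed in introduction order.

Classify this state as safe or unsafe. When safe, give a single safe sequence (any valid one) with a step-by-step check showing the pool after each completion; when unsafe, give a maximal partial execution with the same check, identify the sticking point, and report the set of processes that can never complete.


The state is UNSAFE.
Key observation: after T4, T5 the pool peaks at (2, 4), and each blocked process is short somewhere: T3 on type-A units; T6 on type-A units; T7 on type-A units; T8 on type-A units; T9 on type-C units.
Going as far as possible: T4, T5; after that, nothing fits. Step-by-step check:
  pool = (1, 3)
  T4: need (1, 2) fits (1, 3); releases (1, 0), pool now (2, 3)
  T5: need (2, 3) fits (2, 3); releases (0, 1), pool now (2, 4)
  T3 cannot run: need (4, 4) vs free (2, 4) (insufficient type-A units)
  T6 cannot run: need (4, 3) vs free (2, 4) (insufficient type-A units)
  T7 cannot run: need (4, 4) vs free (2, 4) (insufficient type-A units)
  T8 cannot run: need (7, 4) vs free (2, 4) (insufficient type-A units)
  T9 cannot run: need (2, 8) vs free (2, 4) (insufficient type-C units)
Processes that can never finish: T3, T6, T7, T8 and T9.


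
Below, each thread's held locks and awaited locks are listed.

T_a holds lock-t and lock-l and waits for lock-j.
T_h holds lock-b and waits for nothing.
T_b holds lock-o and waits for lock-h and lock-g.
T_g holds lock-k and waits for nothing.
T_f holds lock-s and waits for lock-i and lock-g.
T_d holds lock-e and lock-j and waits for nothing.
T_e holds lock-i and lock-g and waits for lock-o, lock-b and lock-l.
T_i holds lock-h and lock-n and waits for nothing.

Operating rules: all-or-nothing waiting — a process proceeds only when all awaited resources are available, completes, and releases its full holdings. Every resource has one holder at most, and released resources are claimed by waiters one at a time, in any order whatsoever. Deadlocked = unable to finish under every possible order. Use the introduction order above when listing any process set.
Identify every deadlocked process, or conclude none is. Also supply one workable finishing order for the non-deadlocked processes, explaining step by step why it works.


Deadlocked set: T_b, T_f and T_e.
Key observation: the wait chain closes on itself along T_b -> T_e -> T_b; T_f waits into the deadlock from upstream.
The rest can finish in the order T_i, T_d, T_g, T_a, T_h.
Walking it through:
  T_i waits on nothing -> runs at once and releases lock-h and lock-n
  T_d waits on nothing -> runs at once and releases lock-e and lock-j
  T_g waits on nothing -> runs at once and releases lock-k
  run T_a (all its waits — lock-j — are resolved); releases lock-t and lock-l
  T_h waits on nothing -> runs at once and releases lock-b


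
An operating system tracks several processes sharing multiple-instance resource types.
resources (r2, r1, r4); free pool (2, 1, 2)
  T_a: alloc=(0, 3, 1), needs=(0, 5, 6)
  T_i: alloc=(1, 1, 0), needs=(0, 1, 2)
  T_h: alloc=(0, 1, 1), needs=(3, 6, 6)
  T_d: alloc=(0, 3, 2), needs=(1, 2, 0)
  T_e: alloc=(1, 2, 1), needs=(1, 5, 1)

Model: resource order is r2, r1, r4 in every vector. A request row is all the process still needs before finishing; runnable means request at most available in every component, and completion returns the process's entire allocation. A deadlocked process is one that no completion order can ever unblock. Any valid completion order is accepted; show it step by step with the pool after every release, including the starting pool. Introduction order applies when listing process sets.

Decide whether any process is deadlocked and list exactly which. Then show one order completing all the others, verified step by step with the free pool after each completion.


Deadlocked: T_a and T_h.
Key observation: once T_i, T_d, T_e finish, the pool peaks at (4, 7, 5) — and every remaining process still needs more r4 than that.
The rest can finish in the order T_i, T_d, T_e. Step-by-step check:
  pool = (2, 1, 2)
  T_i: need (0, 1, 2) fits (2, 1, 2); releases (1, 1, 0), pool now (3, 2, 2)
  T_d: need (1, 2, 0) fits (3, 2, 2); releases (0, 3, 2), pool now (3, 5, 4)
  T_e: need (1, 5, 1) fits (3, 5, 4); releases (1, 2, 1), pool now (4, 7, 5)
None of the blocked processes ever fits:
  blocked: T_a wants (0, 5, 6), pool (4, 7, 5) — not enough r4
  blocked: T_h wants (3, 6, 6), pool (4, 7, 5) — not enough r4


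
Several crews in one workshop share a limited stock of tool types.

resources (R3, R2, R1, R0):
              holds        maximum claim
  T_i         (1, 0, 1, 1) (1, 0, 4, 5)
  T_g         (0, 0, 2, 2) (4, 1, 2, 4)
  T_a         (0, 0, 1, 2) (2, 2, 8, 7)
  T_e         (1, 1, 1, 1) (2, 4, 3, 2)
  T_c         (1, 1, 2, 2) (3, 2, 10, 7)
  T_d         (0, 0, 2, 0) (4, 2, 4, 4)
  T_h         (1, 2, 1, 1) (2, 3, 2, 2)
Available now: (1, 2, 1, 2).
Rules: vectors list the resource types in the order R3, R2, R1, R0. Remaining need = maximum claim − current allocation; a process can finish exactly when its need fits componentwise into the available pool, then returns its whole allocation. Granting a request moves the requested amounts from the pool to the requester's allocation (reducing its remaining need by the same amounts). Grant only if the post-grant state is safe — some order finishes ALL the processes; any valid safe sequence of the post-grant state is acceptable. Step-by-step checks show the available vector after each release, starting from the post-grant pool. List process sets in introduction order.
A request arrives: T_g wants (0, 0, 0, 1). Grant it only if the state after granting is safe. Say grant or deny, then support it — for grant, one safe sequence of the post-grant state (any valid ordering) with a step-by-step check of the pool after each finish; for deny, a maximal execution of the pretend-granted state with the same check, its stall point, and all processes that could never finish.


DENY: after the grant no complete ordering would exist.
Key observation: after T_h, T_e the pool peaks at (3, 5, 3, 3), and each blocked process is short somewhere: T_i on R0; T_g on R3; T_a on R1, R0; T_c on R1, R0; T_d on R3, R0.
On the post-grant state, T_h, T_e is a maximal run — nothing extends it. Verifying each step:
  pool = (1, 2, 1, 1)
  run T_h (needs (1, 1, 1, 1), free (1, 2, 1, 1)); after release of (1, 2, 1, 1) the pool is (2, 4, 2, 2)
  run T_e (needs (1, 3, 2, 1), free (2, 4, 2, 2)); after release of (1, 1, 1, 1) the pool is (3, 5, 3, 3)
  T_i still needs (0, 0, 3, 4) but only (3, 5, 3, 3) is free — short on R0
  T_g still needs (4, 1, 0, 1) but only (3, 5, 3, 3) is free — short on R3
  T_a still needs (2, 2, 7, 5) but only (3, 5, 3, 3) is free — short on R1 and R0
  T_c still needs (2, 1, 8, 5) but only (3, 5, 3, 3) is free — short on R1 and R0
  T_d still needs (4, 2, 2, 4) but only (3, 5, 3, 3) is free — short on R3 and R0
Processes that could never finish after the grant: T_i, T_g, T_a, T_c and T_d.


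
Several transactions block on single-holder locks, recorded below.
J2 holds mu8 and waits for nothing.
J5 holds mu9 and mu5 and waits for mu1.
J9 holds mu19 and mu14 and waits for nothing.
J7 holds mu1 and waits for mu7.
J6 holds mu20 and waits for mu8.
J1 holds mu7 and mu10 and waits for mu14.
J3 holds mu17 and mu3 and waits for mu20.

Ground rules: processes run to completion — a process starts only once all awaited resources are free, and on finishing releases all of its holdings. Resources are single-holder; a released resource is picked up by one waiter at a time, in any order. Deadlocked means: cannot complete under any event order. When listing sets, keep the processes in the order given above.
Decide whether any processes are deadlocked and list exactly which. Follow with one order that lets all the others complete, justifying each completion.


Nothing here is deadlocked.
Key observation: there is no circular wait here — follow any chain and it reaches a process that is free to run now.
One completion order for the rest: J2, J9, J6, J1, J7, J3, J5.
Verifying each step:
  J2 waits on nothing -> runs at once and releases mu8
  J9 waits on nothing -> runs at once and releases mu19 and mu14
  run J6 (all its waits — mu8 — are resolved); releases mu20
  run J1 (all its waits — mu14 — are resolved); releases mu7 and mu10
  run J7 (all its waits — mu7 — are resolved); releases mu1
  run J3 (all its waits — mu20 — are resolved); releases mu17 and mu3
  run J5 (all its waits — mu1 — are resolved); releases mu9 and mu5


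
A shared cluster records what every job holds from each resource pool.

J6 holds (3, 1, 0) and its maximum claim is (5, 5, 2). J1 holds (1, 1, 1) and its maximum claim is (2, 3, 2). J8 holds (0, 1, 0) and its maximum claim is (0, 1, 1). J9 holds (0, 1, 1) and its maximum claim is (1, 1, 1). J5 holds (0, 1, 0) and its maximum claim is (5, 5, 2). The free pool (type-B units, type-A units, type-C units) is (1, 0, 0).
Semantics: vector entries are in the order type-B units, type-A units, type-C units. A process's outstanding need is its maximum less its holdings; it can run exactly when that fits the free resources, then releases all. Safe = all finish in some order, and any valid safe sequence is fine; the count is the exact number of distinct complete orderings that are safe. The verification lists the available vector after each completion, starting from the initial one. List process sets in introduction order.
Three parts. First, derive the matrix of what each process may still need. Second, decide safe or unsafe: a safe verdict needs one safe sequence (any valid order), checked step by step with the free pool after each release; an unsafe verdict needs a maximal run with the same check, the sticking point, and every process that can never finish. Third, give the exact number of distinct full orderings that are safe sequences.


(1) Need matrix, components ordered type-B units, type-A units, type-C units:
  J6: (2, 4, 2)
  J1: (1, 2, 1)
  J8: (0, 0, 1)
  J9: (1, 0, 0)
  J5: (5, 4, 2)
(2) The state is UNSAFE.
Key observation: even finishing J9, J8, J1 leaves just (2, 3, 2) free — too little type-A units for any of the remaining processes.
A maximal execution: J9, J8, J1 — then nothing else fits. Walking it through:
  pool = (1, 0, 0)
  run J9 (needs (1, 0, 0), free (1, 0, 0)); after release of (0, 1, 1) the pool is (1, 1, 1)
  run J8 (needs (0, 0, 1), free (1, 1, 1)); after release of (0, 1, 0) the pool is (1, 2, 1)
  run J1 (needs (1, 2, 1), free (1, 2, 1)); after release of (1, 1, 1) the pool is (2, 3, 2)
  blocked: J6 wants (2, 4, 2), pool (2, 3, 2) — not enough type-A units
  blocked: J5 wants (5, 4, 2), pool (2, 3, 2) — not enough type-B units and type-A units
Permanently blocked: J6 and J5.
(3) Exactly 0 of the possible complete orderings are safe sequences.


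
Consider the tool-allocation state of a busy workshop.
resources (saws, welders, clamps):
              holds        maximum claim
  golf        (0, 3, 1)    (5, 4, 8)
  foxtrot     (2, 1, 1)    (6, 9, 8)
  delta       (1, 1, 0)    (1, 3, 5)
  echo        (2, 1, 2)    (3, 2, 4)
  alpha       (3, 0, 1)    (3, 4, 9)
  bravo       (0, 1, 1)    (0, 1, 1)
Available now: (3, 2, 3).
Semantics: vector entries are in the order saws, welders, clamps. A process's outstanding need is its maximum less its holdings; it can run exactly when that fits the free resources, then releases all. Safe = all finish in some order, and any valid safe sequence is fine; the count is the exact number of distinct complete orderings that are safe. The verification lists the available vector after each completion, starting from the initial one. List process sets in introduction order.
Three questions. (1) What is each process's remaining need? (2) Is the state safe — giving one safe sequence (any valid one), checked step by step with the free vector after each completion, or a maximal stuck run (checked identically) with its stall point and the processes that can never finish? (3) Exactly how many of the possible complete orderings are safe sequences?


(1) Need matrix, components ordered saws, welders, clamps:
  golf: (5, 1, 7)
  foxtrot: (4, 8, 7)
  delta: (0, 2, 5)
  echo: (1, 1, 2)
  alpha: (0, 4, 8)
  bravo: (0, 0, 0)
(2) UNSAFE — no complete ordering exists.
Key observation: no order helps: past bravo, echo, delta, the free pool tops out at (6, 5, 6), below what each blocked process needs in clamps.
A maximal execution: bravo, echo, delta — then nothing else fits. Walking it through:
  pool = (3, 2, 3)
  bravo: need (0, 0, 0) fits (3, 2, 3); releases (0, 1, 1), pool now (3, 3, 4)
  echo: need (1, 1, 2) fits (3, 3, 4); releases (2, 1, 2), pool now (5, 4, 6)
  delta: need (0, 2, 5) fits (5, 4, 6); releases (1, 1, 0), pool now (6, 5, 6)
  golf cannot run: need (5, 1, 7) vs free (6, 5, 6) (insufficient clamps)
  foxtrot cannot run: need (4, 8, 7) vs free (6, 5, 6) (insufficient welders and clamps)
  alpha cannot run: need (0, 4, 8) vs free (6, 5, 6) (insufficient clamps)
Never able to finish: golf, foxtrot and alpha.
(3) The exact count: 0 of the possible complete orderings are safe sequences.


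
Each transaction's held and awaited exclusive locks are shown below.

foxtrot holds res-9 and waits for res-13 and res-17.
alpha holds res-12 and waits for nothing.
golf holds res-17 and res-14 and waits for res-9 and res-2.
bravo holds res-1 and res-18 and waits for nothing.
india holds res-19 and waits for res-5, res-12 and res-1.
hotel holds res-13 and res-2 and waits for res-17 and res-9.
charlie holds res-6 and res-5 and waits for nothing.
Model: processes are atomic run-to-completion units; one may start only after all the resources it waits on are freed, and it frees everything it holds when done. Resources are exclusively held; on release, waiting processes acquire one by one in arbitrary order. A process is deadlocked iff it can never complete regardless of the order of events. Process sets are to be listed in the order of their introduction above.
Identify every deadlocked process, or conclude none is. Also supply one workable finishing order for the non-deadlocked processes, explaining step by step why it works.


The deadlocked set is foxtrot, golf and hotel.
Key observation: nobody on the ring foxtrot -> golf -> foxtrot can start until another member finishes, which never happens; hotel is caught in further circular waits.
The rest can finish in the order bravo, charlie, alpha, india.
Walking it through:
  run bravo (it waits on nothing); releases res-1 and res-18
  run charlie (it waits on nothing); releases res-6 and res-5
  run alpha (it waits on nothing); releases res-12
  run india (all its waits — res-5, res-12 and res-1 — are resolved); releases res-19


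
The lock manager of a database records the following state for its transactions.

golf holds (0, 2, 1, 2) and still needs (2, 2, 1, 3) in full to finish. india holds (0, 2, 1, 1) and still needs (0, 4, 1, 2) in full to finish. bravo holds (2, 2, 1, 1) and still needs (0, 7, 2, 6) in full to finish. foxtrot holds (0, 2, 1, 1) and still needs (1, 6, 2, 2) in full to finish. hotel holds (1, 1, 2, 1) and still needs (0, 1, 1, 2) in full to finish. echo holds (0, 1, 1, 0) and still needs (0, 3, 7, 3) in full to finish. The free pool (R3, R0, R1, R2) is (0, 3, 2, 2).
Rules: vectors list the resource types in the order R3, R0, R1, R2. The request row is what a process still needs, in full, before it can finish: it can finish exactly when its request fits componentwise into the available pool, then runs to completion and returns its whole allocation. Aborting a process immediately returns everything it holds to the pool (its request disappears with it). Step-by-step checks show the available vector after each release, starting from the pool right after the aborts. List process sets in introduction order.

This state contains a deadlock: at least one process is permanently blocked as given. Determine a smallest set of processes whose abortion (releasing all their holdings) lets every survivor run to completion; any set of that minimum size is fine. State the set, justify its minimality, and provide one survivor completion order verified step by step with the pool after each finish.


The answer: abort bravo.
Key observation: the returned (2, 2, 1, 1) from bravo is what brings echo — unrunnable before, under any order — into play at step 4.
Minimality: the empty abort set fails — the state is deadlocked as it stands.
Survivors finish in the order: india, hotel, foxtrot, echo, golf. Walking it through (pool after the aborts first):
  pool = (2, 5, 3, 3)
  run india (needs (0, 4, 1, 2), free (2, 5, 3, 3)); after release of (0, 2, 1, 1) the pool is (2, 7, 4, 4)
  run hotel (needs (0, 1, 1, 2), free (2, 7, 4, 4)); after release of (1, 1, 2, 1) the pool is (3, 8, 6, 5)
  run foxtrot (needs (1, 6, 2, 2), free (3, 8, 6, 5)); after release of (0, 2, 1, 1) the pool is (3, 10, 7, 6)
  run echo (needs (0, 3, 7, 3), free (3, 10, 7, 6)); after release of (0, 1, 1, 0) the pool is (3, 11, 8, 6)
  run golf (needs (2, 2, 1, 3), free (3, 11, 8, 6)); after release of (0, 2, 1, 2) the pool is (3, 13, 9, 8)


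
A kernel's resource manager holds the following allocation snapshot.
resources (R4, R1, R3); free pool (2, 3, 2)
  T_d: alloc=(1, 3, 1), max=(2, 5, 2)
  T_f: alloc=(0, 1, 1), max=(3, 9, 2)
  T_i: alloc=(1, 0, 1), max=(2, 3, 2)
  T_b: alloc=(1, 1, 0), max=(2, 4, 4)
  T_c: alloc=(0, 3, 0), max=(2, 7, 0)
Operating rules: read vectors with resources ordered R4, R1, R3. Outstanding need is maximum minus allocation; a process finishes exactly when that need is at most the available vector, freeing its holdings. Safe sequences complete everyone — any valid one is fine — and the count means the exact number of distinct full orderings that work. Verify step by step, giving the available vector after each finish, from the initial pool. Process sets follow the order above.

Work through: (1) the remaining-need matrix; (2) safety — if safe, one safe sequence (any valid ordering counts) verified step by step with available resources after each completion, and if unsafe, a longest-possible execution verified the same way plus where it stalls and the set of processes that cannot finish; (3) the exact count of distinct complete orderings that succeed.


(1) Remaining need (order R4, R1, R3):
  T_d: (1, 2, 1)
  T_f: (3, 8, 1)
  T_i: (1, 3, 1)
  T_b: (1, 3, 4)
  T_c: (2, 4, 0)
(2) SAFE, for example via the order T_d, T_c, T_i, T_f, T_b.
Key observation: nothing binds to the last unit here — the tightest requested-resource margin is 1, first seen at T_d ((1, 2, 1) against (2, 3, 2)).
Walking it through:
  pool = (2, 3, 2)
  run T_d (needs (1, 2, 1), free (2, 3, 2)); after release of (1, 3, 1) the pool is (3, 6, 3)
  run T_c (needs (2, 4, 0), free (3, 6, 3)); after release of (0, 3, 0) the pool is (3, 9, 3)
  run T_i (needs (1, 3, 1), free (3, 9, 3)); after release of (1, 0, 1) the pool is (4, 9, 4)
  run T_f (needs (3, 8, 1), free (4, 9, 4)); after release of (0, 1, 1) the pool is (4, 10, 5)
  run T_b (needs (1, 3, 4), free (4, 10, 5)); after release of (1, 1, 0) the pool is (5, 11, 5)
(3) Precisely 10 of the possible complete orderings are safe sequences.


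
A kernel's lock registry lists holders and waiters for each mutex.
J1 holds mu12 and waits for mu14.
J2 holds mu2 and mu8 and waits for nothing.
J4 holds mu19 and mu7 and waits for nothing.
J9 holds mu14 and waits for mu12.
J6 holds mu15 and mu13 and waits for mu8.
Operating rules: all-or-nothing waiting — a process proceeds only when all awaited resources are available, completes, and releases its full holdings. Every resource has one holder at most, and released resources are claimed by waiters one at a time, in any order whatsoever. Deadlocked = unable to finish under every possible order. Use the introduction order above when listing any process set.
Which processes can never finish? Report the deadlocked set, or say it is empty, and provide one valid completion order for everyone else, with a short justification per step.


The deadlocked set is J1 and J9.
Key observation: along J1 -> J9 -> J1, each member waits on what the next one holds — a deadlock; no other process is dragged down with it.
A valid finishing order for the others: J2, J6, J4.
Walking it through:
  J2: no waits; runs immediately, freeing mu2 and mu8
  J6: everything it awaited (mu8) is free; runs, freeing mu15 and mu13
  J4: no waits; runs immediately, freeing mu19 and mu7


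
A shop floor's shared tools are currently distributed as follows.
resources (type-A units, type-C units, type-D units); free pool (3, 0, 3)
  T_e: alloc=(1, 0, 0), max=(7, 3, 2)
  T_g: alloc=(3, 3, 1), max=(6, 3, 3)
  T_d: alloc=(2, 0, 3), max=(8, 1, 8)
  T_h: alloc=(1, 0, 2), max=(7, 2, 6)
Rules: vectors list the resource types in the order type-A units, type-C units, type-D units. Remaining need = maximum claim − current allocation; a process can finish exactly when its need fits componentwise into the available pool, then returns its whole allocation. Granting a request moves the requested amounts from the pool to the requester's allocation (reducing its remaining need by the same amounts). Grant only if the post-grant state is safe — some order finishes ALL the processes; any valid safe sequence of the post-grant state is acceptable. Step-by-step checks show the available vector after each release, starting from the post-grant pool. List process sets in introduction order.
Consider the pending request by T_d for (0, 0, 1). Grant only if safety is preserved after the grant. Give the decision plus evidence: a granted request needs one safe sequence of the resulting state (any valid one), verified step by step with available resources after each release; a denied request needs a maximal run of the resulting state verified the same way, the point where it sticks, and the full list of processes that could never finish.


DENY: after the grant no complete ordering would exist.
Key observation: the wall is type-D units: completing T_g, T_e brings the pool only to (7, 3, 3), and all the rest need more.
Pretend the grant happened; the run T_g, T_e goes as far as possible. Check, step by step:
  pool = (3, 0, 2)
  T_g needs (3, 0, 2) <= (3, 0, 2) -> finishes; pool += (3, 3, 1) = (6, 3, 3)
  T_e needs (6, 3, 2) <= (6, 3, 3) -> finishes; pool += (1, 0, 0) = (7, 3, 3)
  T_d cannot run: need (6, 1, 4) vs free (7, 3, 3) (insufficient type-D units)
  T_h cannot run: need (6, 2, 4) vs free (7, 3, 3) (insufficient type-D units)
Post-grant, the permanently blocked set is T_d and T_h.


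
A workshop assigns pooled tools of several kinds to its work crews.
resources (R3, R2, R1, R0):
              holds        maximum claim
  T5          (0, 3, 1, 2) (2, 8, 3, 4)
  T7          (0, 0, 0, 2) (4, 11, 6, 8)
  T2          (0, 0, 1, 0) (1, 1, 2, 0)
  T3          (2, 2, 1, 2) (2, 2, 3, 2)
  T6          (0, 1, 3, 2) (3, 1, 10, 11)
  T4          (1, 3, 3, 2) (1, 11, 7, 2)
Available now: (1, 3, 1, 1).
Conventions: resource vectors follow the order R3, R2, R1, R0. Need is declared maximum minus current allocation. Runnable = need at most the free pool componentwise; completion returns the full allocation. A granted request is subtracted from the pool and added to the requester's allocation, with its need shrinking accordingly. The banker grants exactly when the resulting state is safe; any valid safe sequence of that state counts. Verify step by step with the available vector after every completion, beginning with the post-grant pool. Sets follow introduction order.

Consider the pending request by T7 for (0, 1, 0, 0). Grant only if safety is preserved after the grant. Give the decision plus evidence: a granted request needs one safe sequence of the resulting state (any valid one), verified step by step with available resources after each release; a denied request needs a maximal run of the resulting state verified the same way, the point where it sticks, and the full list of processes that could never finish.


DENY. Granting would leave the state unsafe.
Key observation: after T2, T3 the pool peaks at (3, 4, 3, 3), and each blocked process is short somewhere: T5 on R2; T7 on R3, R2, R1, R0; T6 on R1, R0; T4 on R2, R1.
On the post-grant state, T2, T3 is a maximal run — nothing extends it. Step-by-step check:
  pool = (1, 2, 1, 1)
  T2: need (1, 1, 1, 0) fits (1, 2, 1, 1); releases (0, 0, 1, 0), pool now (1, 2, 2, 1)
  T3: need (0, 0, 2, 0) fits (1, 2, 2, 1); releases (2, 2, 1, 2), pool now (3, 4, 3, 3)
  T5 still needs (2, 5, 2, 2) but only (3, 4, 3, 3) is free — short on R2
  T7 still needs (4, 10, 6, 6) but only (3, 4, 3, 3) is free — short on R3, R2, R1 and R0
  T6 still needs (3, 0, 7, 9) but only (3, 4, 3, 3) is free — short on R1 and R0
  T4 still needs (0, 8, 4, 0) but only (3, 4, 3, 3) is free — short on R2 and R1
Processes that could never finish after the grant: T5, T7, T6 and T4.


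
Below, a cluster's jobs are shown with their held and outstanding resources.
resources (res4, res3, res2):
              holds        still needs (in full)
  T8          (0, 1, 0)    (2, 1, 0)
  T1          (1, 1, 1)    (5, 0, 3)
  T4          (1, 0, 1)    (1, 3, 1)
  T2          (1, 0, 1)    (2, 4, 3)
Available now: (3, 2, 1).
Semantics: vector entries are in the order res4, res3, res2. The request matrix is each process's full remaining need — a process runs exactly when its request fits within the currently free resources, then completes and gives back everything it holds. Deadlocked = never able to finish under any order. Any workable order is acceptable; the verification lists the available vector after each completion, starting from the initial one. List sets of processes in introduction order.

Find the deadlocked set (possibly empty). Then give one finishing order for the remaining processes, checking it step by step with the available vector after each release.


Deadlocked set: T1 and T2.
Key observation: no order helps: past T8, T4, the free pool tops out at (4, 3, 2), below what each blocked process needs in res2.
A valid finishing order for the others: T8, T4. Walking it through:
  pool = (3, 2, 1)
  run T8 (needs (2, 1, 0), free (3, 2, 1)); after release of (0, 1, 0) the pool is (3, 3, 1)
  run T4 (needs (1, 3, 1), free (3, 3, 1)); after release of (1, 0, 1) the pool is (4, 3, 2)
The blocked processes can never fit:
  blocked: T1 wants (5, 0, 3), pool (4, 3, 2) — not enough res4 and res2
  blocked: T2 wants (2, 4, 3), pool (4, 3, 2) — not enough res3 and res2


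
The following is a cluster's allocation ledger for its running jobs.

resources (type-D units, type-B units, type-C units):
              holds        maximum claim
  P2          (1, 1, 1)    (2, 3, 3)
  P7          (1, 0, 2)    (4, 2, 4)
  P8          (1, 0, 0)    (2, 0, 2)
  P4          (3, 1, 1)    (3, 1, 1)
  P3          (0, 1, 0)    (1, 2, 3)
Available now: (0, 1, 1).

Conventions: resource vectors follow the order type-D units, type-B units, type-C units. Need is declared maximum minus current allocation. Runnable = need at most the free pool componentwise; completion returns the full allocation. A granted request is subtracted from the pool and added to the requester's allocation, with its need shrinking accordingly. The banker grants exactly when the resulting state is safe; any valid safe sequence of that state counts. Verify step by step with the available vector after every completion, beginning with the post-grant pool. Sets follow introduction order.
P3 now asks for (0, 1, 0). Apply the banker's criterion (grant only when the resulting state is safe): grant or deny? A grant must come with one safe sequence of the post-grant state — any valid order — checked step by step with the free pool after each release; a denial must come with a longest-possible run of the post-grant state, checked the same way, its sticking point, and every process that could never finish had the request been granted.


DENY — the pretend-granted state is unsafe.
Key observation: after P4, P8 the pool peaks at (4, 1, 2), and each blocked process is short somewhere: P2 on type-B units; P7 on type-B units; P3 on type-C units.
Pretend the grant happened; the run P4, P8 goes as far as possible. Step-by-step check:
  pool = (0, 0, 1)
  P4 needs (0, 0, 0) <= (0, 0, 1) -> finishes; pool += (3, 1, 1) = (3, 1, 2)
  P8 needs (1, 0, 2) <= (3, 1, 2) -> finishes; pool += (1, 0, 0) = (4, 1, 2)
  blocked: P2 wants (1, 2, 2), pool (4, 1, 2) — not enough type-B units
  blocked: P7 wants (3, 2, 2), pool (4, 1, 2) — not enough type-B units
  blocked: P3 wants (1, 0, 3), pool (4, 1, 2) — not enough type-C units
Post-grant, the permanently blocked set is P2, P7 and P3.
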